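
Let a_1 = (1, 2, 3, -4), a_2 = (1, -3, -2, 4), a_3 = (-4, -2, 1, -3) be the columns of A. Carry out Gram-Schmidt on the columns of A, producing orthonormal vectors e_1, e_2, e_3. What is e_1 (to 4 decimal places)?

a_1 = (1, 2, 3, -4); ‖a_1‖ = 5.4772, so e_1 = (0.1826, 0.3651, 0.5477, -0.7303).

e_1 = (0.1826, 0.3651, 0.5477, -0.7303)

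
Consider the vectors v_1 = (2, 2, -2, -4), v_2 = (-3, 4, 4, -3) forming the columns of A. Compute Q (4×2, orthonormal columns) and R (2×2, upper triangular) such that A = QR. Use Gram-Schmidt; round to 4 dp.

v_1 = (2, 2, -2, -4); ‖v_1‖ = 5.2915, so q_1 = (0.3780, 0.3780, -0.3780, -0.7559).
q_1·v_2 = 0.3780·(-3) + 0.3780·4 + (-0.3780)·4 + (-0.7559)·(-3) = 1.1339.
u_2 = v_2 − 1.1339·q_1 = (-3.4286, 3.5714, 4.4286, -2.1429).
‖u_2‖ = 6.9796, so q_2 = (-0.4912, 0.5117, 0.6345, -0.3070).

Q = [[0.3780, -0.4912], [0.3780, 0.5117], [-0.3780, 0.6345], [-0.7559, -0.3070]], R = [[5.2915, 1.1339], [0.0000, 6.9796]]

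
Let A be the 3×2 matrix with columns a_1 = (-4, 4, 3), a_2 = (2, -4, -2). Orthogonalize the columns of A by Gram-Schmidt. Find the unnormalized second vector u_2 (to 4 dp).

u_2 = (-0.9268, -1.0732, 0.1951)

a_1 = (-4, 4, 3); ‖a_1‖ = 6.4031, so e_1 = (-0.6247, 0.6247, 0.4685).
e_1·a_2 = (-0.6247)·2 + 0.6247·(-4) + 0.4685·(-2) = -4.6852.
u_2 = a_2 + 4.6852·e_1 = (-0.9268, -1.0732, 0.1951).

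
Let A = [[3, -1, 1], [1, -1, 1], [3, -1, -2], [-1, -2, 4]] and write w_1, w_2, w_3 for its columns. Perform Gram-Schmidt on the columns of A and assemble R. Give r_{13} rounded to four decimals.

w_1 = (3, 1, 3, -1); ‖w_1‖ = 4.4721, so q_1 = (0.6708, 0.2236, 0.6708, -0.2236).
r_{13} = q_1·w_3 = -1.3416.

r_{13} = -1.3416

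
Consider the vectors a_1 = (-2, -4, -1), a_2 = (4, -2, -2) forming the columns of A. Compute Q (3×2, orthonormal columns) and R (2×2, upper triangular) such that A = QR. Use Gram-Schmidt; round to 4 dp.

Q = [[-0.4364, 0.8588], [-0.8729, -0.3318], [-0.2182, -0.3904]], R = [[4.5826, 0.4364], [0.0000, 4.8795]]

a_1 = (-2, -4, -1); ‖a_1‖ = 4.5826, so q_1 = (-0.4364, -0.8729, -0.2182).
q_1·a_2 = (-0.4364)·4 + (-0.8729)·(-2) + (-0.2182)·(-2) = 0.4364.
u_2 = a_2 − 0.4364·q_1 = (4.1905, -1.6190, -1.9048).
‖u_2‖ = 4.8795, so q_2 = (0.8588, -0.3318, -0.3904).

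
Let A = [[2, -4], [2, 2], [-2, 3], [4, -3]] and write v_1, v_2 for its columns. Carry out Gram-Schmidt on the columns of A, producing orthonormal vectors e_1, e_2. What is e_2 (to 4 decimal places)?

e_2 = (-0.5336, 0.7847, 0.3139, 0.0314)

v_1 = (2, 2, -2, 4); ‖v_1‖ = 5.2915, so e_1 = (0.3780, 0.3780, -0.3780, 0.7559).
e_1·v_2 = 0.3780·(-4) + 0.3780·2 + (-0.3780)·3 + 0.7559·(-3) = -4.1576.
u_2 = v_2 + 4.1576·e_1 = (-2.4286, 3.5714, 1.4286, 0.1429).
‖u_2‖ = 4.5513, so e_2 = (-0.5336, 0.7847, 0.3139, 0.0314).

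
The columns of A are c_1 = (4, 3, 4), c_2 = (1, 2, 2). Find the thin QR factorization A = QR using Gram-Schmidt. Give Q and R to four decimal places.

Q = [[0.6247, -0.7217], [0.4685, 0.6519], [0.6247, 0.2328]], R = [[6.4031, 2.8111], [0.0000, 1.0476]]

c_1 = (4, 3, 4); ‖c_1‖ = 6.4031, so q_1 = (0.6247, 0.4685, 0.6247).
q_1·c_2 = 0.6247·1 + 0.4685·2 + 0.6247·2 = 2.8111.
u_2 = c_2 − 2.8111·q_1 = (-0.7561, 0.6829, 0.2439).
‖u_2‖ = 1.0476, so q_2 = (-0.7217, 0.6519, 0.2328).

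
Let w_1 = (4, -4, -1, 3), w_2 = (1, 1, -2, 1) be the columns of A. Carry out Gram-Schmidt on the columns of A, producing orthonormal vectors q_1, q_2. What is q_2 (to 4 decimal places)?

q_2 = (0.2070, 0.5833, -0.7432, 0.2540)

w_1 = (4, -4, -1, 3); ‖w_1‖ = 6.4807, so q_1 = (0.6172, -0.6172, -0.1543, 0.4629).
q_1·w_2 = 0.6172·1 + (-0.6172)·1 + (-0.1543)·(-2) + 0.4629·1 = 0.7715.
u_2 = w_2 − 0.7715·q_1 = (0.5238, 1.4762, -1.8810, 0.6429).
‖u_2‖ = 2.5308, so q_2 = (0.2070, 0.5833, -0.7432, 0.2540).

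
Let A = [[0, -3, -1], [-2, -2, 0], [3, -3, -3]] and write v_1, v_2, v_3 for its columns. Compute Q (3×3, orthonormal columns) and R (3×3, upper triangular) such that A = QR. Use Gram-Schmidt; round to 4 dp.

q_1 = v_1/‖v_1‖ = (0, -2, 3)/3.6056 = (0.0000, -0.5547, 0.8321).
r_{12} = q_1·v_2 = -1.3868.
u_2 = v_2 + 1.3868·q_1 = (-3.0000, -2.7692, -1.8462).
‖u_2‖ = 4.4807, so q_2 = (-0.6695, -0.6180, -0.4120).
r_{13} = q_1·v_3 = -2.4962; r_{23} = q_2·v_3 = 1.9056.
u_3 = v_3 + 2.4962·q_1 − 1.9056·q_2 = (0.2759, -0.2069, -0.1379).
‖u_3‖ = 0.3714, so q_3 = (0.7428, -0.5571, -0.3714).

Q = [[0.0000, -0.6695, 0.7428], [-0.5547, -0.6180, -0.5571], [0.8321, -0.4120, -0.3714]], R = [[3.6056, -1.3868, -2.4962], [0.0000, 4.4807, 1.9056], [0.0000, 0.0000, 0.3714]]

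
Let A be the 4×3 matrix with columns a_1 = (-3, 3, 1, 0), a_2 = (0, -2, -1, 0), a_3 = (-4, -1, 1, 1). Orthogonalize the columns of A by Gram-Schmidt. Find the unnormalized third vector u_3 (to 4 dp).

a_1 = (-3, 3, 1, 0); ‖a_1‖ = 4.3589, so e_1 = (-0.6882, 0.6882, 0.2294, 0.0000).
e_1·a_2 = (-0.6882)·0 + 0.6882·(-2) + 0.2294·(-1) + 0.0000·0 = -1.6059.
u_2 = a_2 + 1.6059·e_1 = (-1.1053, -0.8947, -0.6316, 0.0000).
‖u_2‖ = 1.5560, so e_2 = (-0.7103, -0.5750, -0.4059, 0.0000).
e_1·a_3 = (-0.6882)·(-4) + 0.6882·(-1) + 0.2294·1 + 0.0000·1 = 2.2942; e_2·a_3 = (-0.7103)·(-4) + (-0.5750)·(-1) + (-0.4059)·1 + 0.0000·1 = 3.0105.
u_3 = a_3 − 2.2942·e_1 − 3.0105·e_2 = (-0.2826, -0.8478, 1.6957, 1.0000).

u_3 = (-0.2826, -0.8478, 1.6957, 1.0000)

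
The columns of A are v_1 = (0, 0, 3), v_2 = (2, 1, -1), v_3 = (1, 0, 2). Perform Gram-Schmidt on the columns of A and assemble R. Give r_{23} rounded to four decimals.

r_{23} = 0.8944

v_1 = (0, 0, 3); ‖v_1‖ = 3.0000, so e_1 = (0.0000, 0.0000, 1.0000).
e_1·v_2 = 0.0000·2 + 0.0000·1 + 1.0000·(-1) = -1.0000.
u_2 = v_2 + 1.0000·e_1 = (2.0000, 1.0000, 0.0000).
‖u_2‖ = 2.2361, so e_2 = (0.8944, 0.4472, 0.0000).
r_{23} = e_2·v_3 = 0.8944.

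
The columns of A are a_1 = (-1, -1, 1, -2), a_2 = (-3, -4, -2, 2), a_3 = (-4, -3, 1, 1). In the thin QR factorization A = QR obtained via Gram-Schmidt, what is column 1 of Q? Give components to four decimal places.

e_1 = (-0.3780, -0.3780, 0.3780, -0.7559)

a_1 = (-1, -1, 1, -2); ‖a_1‖ = 2.6458, so e_1 = (-0.3780, -0.3780, 0.3780, -0.7559).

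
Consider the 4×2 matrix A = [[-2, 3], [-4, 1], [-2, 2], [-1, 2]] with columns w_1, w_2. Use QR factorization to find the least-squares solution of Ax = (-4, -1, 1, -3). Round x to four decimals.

w_1 = (-2, -4, -2, -1); ‖w_1‖ = 5.0000, so q_1 = (-0.4000, -0.8000, -0.4000, -0.2000).
q_1·w_2 = (-0.4000)·3 + (-0.8000)·1 + (-0.4000)·2 + (-0.2000)·2 = -3.2000.
u_2 = w_2 + 3.2000·q_1 = (1.7200, -1.5600, 0.7200, 1.3600).
‖u_2‖ = 2.7857, so q_2 = (0.6174, -0.5600, 0.2585, 0.4882).
Qᵀb = (2.6000, -3.1159).
Back-substitute: x_2 = -3.1159/2.7857 = -1.1186.
x_1 = (2.6000 + 3.2000·(-1.1186))/5.0000 = -0.1959.

x = (-0.1959, -1.1186)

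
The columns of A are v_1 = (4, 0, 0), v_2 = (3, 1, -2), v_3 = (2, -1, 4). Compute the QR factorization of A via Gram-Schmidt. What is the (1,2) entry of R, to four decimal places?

r_{12} = 3.0000

v_1 = (4, 0, 0); ‖v_1‖ = 4.0000, so q_1 = (1.0000, 0.0000, 0.0000).
r_{12} = q_1·v_2 = 3.0000.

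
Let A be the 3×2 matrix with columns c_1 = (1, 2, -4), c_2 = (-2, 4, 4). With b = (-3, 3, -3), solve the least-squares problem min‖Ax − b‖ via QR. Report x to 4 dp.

e_1 = c_1/‖c_1‖ = (1, 2, -4)/4.5826 = (0.2182, 0.4364, -0.8729).
r_{12} = e_1·c_2 = -2.1822.
u_2 = c_2 + 2.1822·e_1 = (-1.5238, 4.9524, 2.0952).
‖u_2‖ = 5.5891, so e_2 = (-0.2726, 0.8861, 0.3749).
Qᵀb = (3.2733, 2.3515).
Back-substitute: x_2 = 2.3515/5.5891 = 0.4207.
x_1 = (3.2733 + 2.1822·0.4207)/4.5826 = 0.9146.

x = (0.9146, 0.4207)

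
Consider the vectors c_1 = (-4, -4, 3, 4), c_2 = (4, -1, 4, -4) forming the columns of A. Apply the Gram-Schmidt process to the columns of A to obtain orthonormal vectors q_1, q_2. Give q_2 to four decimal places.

q_1 = c_1/‖c_1‖ = (-4, -4, 3, 4)/7.5498 = (-0.5298, -0.5298, 0.3974, 0.5298).
r_{12} = q_1·c_2 = -2.1193.
u_2 = c_2 + 2.1193·q_1 = (2.8772, -2.1228, 4.8421, -2.8772).
‖u_2‖ = 6.6715, so q_2 = (0.4313, -0.3182, 0.7258, -0.4313).

q_2 = (0.4313, -0.3182, 0.7258, -0.4313)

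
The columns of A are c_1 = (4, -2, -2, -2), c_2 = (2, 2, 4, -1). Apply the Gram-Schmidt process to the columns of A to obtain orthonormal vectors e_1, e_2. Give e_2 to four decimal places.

e_2 = (0.4585, 0.3725, 0.7736, -0.2292)

c_1 = (4, -2, -2, -2); ‖c_1‖ = 5.2915, so e_1 = (0.7559, -0.3780, -0.3780, -0.3780).
e_1·c_2 = 0.7559·2 + (-0.3780)·2 + (-0.3780)·4 + (-0.3780)·(-1) = -0.3780.
u_2 = c_2 + 0.3780·e_1 = (2.2857, 1.8571, 3.8571, -1.1429).
‖u_2‖ = 4.9857, so e_2 = (0.4585, 0.3725, 0.7736, -0.2292).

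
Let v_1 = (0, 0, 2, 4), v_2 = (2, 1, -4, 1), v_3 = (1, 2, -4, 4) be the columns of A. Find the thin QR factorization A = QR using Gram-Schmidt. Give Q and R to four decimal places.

v_1 = (0, 0, 2, 4); ‖v_1‖ = 4.4721, so e_1 = (0.0000, 0.0000, 0.4472, 0.8944).
e_1·v_2 = 0.0000·2 + 0.0000·1 + 0.4472·(-4) + 0.8944·1 = -0.8944.
u_2 = v_2 + 0.8944·e_1 = (2.0000, 1.0000, -3.6000, 1.8000).
‖u_2‖ = 4.6043, so e_2 = (0.4344, 0.2172, -0.7819, 0.3909).
e_1·v_3 = 0.0000·1 + 0.0000·2 + 0.4472·(-4) + 0.8944·4 = 1.7889; e_2·v_3 = 0.4344·1 + 0.2172·2 + (-0.7819)·(-4) + 0.3909·4 = 5.5600.
u_3 = v_3 − 1.7889·e_1 − 5.5600·e_2 = (-1.4151, 0.7925, -0.4528, 0.2264).
‖u_3‖ = 1.6991, so e_3 = (-0.8329, 0.4664, -0.2665, 0.1333).

Q = [[0.0000, 0.4344, -0.8329], [0.0000, 0.2172, 0.4664], [0.4472, -0.7819, -0.2665], [0.8944, 0.3909, 0.1333]], R = [[4.4721, -0.8944, 1.7889], [0.0000, 4.6043, 5.5600], [0.0000, 0.0000, 1.6991]]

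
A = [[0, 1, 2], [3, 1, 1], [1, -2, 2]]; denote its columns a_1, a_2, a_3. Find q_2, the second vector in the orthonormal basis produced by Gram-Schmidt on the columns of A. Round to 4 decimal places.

q_1 = a_1/‖a_1‖ = (0, 3, 1)/3.1623 = (0.0000, 0.9487, 0.3162).
r_{12} = q_1·a_2 = 0.3162.
u_2 = a_2 − 0.3162·q_1 = (1.0000, 0.7000, -2.1000).
‖u_2‖ = 2.4290, so q_2 = (0.4117, 0.2882, -0.8646).

q_2 = (0.4117, 0.2882, -0.8646)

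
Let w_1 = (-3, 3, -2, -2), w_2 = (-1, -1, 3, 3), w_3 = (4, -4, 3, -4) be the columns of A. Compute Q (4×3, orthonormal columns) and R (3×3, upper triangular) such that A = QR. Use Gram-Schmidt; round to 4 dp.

w_1 = (-3, 3, -2, -2); ‖w_1‖ = 5.0990, so e_1 = (-0.5883, 0.5883, -0.3922, -0.3922).
e_1·w_2 = (-0.5883)·(-1) + 0.5883·(-1) + (-0.3922)·3 + (-0.3922)·3 = -2.3534.
u_2 = w_2 + 2.3534·e_1 = (-2.3846, 0.3846, 2.0769, 2.0769).
‖u_2‖ = 3.8028, so e_2 = (-0.6271, 0.1011, 0.5462, 0.5462).
e_1·w_3 = (-0.5883)·4 + 0.5883·(-4) + (-0.3922)·3 + (-0.3922)·(-4) = -4.3146; e_2·w_3 = (-0.6271)·4 + 0.1011·(-4) + 0.5462·3 + 0.5462·(-4) = -3.4590.
u_3 = w_3 + 4.3146·e_1 + 3.4590·e_2 = (-0.7074, -1.1117, 3.1968, -3.8032).
‖u_3‖ = 5.1401, so e_3 = (-0.1376, -0.2163, 0.6219, -0.7399).

Q = [[-0.5883, -0.6271, -0.1376], [0.5883, 0.1011, -0.2163], [-0.3922, 0.5462, 0.6219], [-0.3922, 0.5462, -0.7399]], R = [[5.0990, -2.3534, -4.3146], [0.0000, 3.8028, -3.4590], [0.0000, 0.0000, 5.1401]]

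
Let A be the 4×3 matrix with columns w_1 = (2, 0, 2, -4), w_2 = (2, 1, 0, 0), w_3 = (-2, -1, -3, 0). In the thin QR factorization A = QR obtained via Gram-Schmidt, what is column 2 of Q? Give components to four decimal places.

e_2 = (0.8006, 0.4804, -0.1601, 0.3203)

w_1 = (2, 0, 2, -4); ‖w_1‖ = 4.8990, so e_1 = (0.4082, 0.0000, 0.4082, -0.8165).
e_1·w_2 = 0.4082·2 + 0.0000·1 + 0.4082·0 + (-0.8165)·0 = 0.8165.
u_2 = w_2 − 0.8165·e_1 = (1.6667, 1.0000, -0.3333, 0.6667).
‖u_2‖ = 2.0817, so e_2 = (0.8006, 0.4804, -0.1601, 0.3203).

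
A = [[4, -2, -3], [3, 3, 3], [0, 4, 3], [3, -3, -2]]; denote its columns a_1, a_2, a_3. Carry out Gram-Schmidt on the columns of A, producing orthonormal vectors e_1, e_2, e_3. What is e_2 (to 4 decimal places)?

a_1 = (4, 3, 0, 3); ‖a_1‖ = 5.8310, so e_1 = (0.6860, 0.5145, 0.0000, 0.5145).
e_1·a_2 = 0.6860·(-2) + 0.5145·3 + 0.0000·4 + 0.5145·(-3) = -1.3720.
u_2 = a_2 + 1.3720·e_1 = (-1.0588, 3.7059, 4.0000, -2.2941).
‖u_2‖ = 6.0098, so e_2 = (-0.1762, 0.6166, 0.6656, -0.3817).

e_2 = (-0.1762, 0.6166, 0.6656, -0.3817)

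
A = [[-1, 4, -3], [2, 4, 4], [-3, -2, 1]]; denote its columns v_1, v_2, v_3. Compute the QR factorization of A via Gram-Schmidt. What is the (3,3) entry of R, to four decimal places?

r_{33} = 4.5772

q_1 = v_1/‖v_1‖ = (-1, 2, -3)/3.7417 = (-0.2673, 0.5345, -0.8018).
r_{12} = q_1·v_2 = 2.6726.
u_2 = v_2 − 2.6726·q_1 = (4.7143, 2.5714, 0.1429).
‖u_2‖ = 5.3719, so q_2 = (0.8776, 0.4787, 0.0266).
r_{13} = q_1·v_3 = 2.1381; r_{23} = q_2·v_3 = -0.6914.
u_3 = v_3 − 2.1381·q_1 + 0.6914·q_2 = (-1.8218, 3.1881, 2.7327).
r_{33} = ‖u_3‖ = 4.5772.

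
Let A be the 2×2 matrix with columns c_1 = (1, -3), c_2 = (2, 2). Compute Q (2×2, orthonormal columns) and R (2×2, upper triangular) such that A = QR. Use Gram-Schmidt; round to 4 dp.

Q = [[0.3162, 0.9487], [-0.9487, 0.3162]], R = [[3.1623, -1.2649], [0.0000, 2.5298]]

c_1 = (1, -3); ‖c_1‖ = 3.1623, so q_1 = (0.3162, -0.9487).
q_1·c_2 = 0.3162·2 + (-0.9487)·2 = -1.2649.
u_2 = c_2 + 1.2649·q_1 = (2.4000, 0.8000).
‖u_2‖ = 2.5298, so q_2 = (0.9487, 0.3162).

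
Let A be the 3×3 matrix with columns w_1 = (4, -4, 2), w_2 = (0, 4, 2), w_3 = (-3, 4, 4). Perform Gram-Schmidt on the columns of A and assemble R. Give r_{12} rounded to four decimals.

q_1 = w_1/‖w_1‖ = (4, -4, 2)/6.0000 = (0.6667, -0.6667, 0.3333).
r_{12} = q_1·w_2 = -2.0000.

r_{12} = -2.0000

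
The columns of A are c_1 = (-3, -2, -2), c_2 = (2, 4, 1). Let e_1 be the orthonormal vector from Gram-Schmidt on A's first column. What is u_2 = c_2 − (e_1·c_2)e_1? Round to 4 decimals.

u_2 = (-0.8235, 2.1176, -0.8824)

c_1 = (-3, -2, -2); ‖c_1‖ = 4.1231, so e_1 = (-0.7276, -0.4851, -0.4851).
e_1·c_2 = (-0.7276)·2 + (-0.4851)·4 + (-0.4851)·1 = -3.8806.
u_2 = c_2 + 3.8806·e_1 = (-0.8235, 2.1176, -0.8824).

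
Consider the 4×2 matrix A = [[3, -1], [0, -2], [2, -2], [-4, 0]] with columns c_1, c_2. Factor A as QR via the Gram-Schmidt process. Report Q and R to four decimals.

Q = [[0.5571, -0.1020], [0.0000, -0.7397], [0.3714, -0.5612], [-0.7428, -0.3571]], R = [[5.3852, -1.2999], [0.0000, 2.7038]]

c_1 = (3, 0, 2, -4); ‖c_1‖ = 5.3852, so q_1 = (0.5571, 0.0000, 0.3714, -0.7428).
q_1·c_2 = 0.5571·(-1) + 0.0000·(-2) + 0.3714·(-2) + (-0.7428)·0 = -1.2999.
u_2 = c_2 + 1.2999·q_1 = (-0.2759, -2.0000, -1.5172, -0.9655).
‖u_2‖ = 2.7038, so q_2 = (-0.1020, -0.7397, -0.5612, -0.3571).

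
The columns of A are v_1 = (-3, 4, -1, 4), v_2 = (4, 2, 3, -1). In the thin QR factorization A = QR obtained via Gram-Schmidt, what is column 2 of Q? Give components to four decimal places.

e_2 = (0.6172, 0.5852, 0.5258, 0.0091)

v_1 = (-3, 4, -1, 4); ‖v_1‖ = 6.4807, so e_1 = (-0.4629, 0.6172, -0.1543, 0.6172).
e_1·v_2 = (-0.4629)·4 + 0.6172·2 + (-0.1543)·3 + 0.6172·(-1) = -1.6973.
u_2 = v_2 + 1.6973·e_1 = (3.2143, 3.0476, 2.7381, 0.0476).
‖u_2‖ = 5.2076, so e_2 = (0.6172, 0.5852, 0.5258, 0.0091).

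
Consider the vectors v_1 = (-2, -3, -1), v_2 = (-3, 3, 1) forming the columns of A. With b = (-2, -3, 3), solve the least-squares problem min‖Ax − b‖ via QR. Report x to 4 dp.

x = (0.7600, 0.1600)

e_1 = v_1/‖v_1‖ = (-2, -3, -1)/3.7417 = (-0.5345, -0.8018, -0.2673).
r_{12} = e_1·v_2 = -1.0690.
u_2 = v_2 + 1.0690·e_1 = (-3.5714, 2.1429, 0.7143).
‖u_2‖ = 4.2258, so e_2 = (-0.8452, 0.5071, 0.1690).
Qᵀb = (2.6726, 0.6761).
Back-substitute: x_2 = 0.6761/4.2258 = 0.1600.
x_1 = (2.6726 + 1.0690·0.1600)/3.7417 = 0.7600.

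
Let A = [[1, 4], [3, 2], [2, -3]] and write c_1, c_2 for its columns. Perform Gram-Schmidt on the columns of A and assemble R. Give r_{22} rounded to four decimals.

e_1 = c_1/‖c_1‖ = (1, 3, 2)/3.7417 = (0.2673, 0.8018, 0.5345).
r_{12} = e_1·c_2 = 1.0690.
u_2 = c_2 − 1.0690·e_1 = (3.7143, 1.1429, -3.5714).
r_{22} = ‖u_2‖ = 5.2780.

r_{22} = 5.2780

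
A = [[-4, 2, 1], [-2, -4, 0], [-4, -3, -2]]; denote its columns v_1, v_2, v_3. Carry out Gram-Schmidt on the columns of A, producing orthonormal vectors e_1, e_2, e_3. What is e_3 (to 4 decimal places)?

e_3 = (0.3333, 0.6667, -0.6667)

e_1 = v_1/‖v_1‖ = (-4, -2, -4)/6.0000 = (-0.6667, -0.3333, -0.6667).
r_{12} = e_1·v_2 = 2.0000.
u_2 = v_2 − 2.0000·e_1 = (3.3333, -3.3333, -1.6667).
‖u_2‖ = 5.0000, so e_2 = (0.6667, -0.6667, -0.3333).
r_{13} = e_1·v_3 = 0.6667; r_{23} = e_2·v_3 = 1.3333.
u_3 = v_3 − 0.6667·e_1 − 1.3333·e_2 = (0.5556, 1.1111, -1.1111).
‖u_3‖ = 1.6667, so e_3 = (0.3333, 0.6667, -0.6667).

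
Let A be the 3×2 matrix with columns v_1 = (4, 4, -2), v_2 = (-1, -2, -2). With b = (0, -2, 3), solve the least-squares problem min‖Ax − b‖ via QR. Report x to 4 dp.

v_1 = (4, 4, -2); ‖v_1‖ = 6.0000, so q_1 = (0.6667, 0.6667, -0.3333).
q_1·v_2 = 0.6667·(-1) + 0.6667·(-2) + (-0.3333)·(-2) = -1.3333.
u_2 = v_2 + 1.3333·q_1 = (-0.1111, -1.1111, -2.4444).
‖u_2‖ = 2.6874, so q_2 = (-0.0413, -0.4134, -0.9096).
Qᵀb = (-2.3333, -1.9019).
Back-substitute: x_2 = -1.9019/2.6874 = -0.7077.
x_1 = (-2.3333 + 1.3333·(-0.7077))/6.0000 = -0.5462.

x = (-0.5462, -0.7077)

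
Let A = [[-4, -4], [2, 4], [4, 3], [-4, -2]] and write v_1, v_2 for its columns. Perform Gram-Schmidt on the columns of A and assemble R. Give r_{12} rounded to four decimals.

v_1 = (-4, 2, 4, -4); ‖v_1‖ = 7.2111, so e_1 = (-0.5547, 0.2774, 0.5547, -0.5547).
r_{12} = e_1·v_2 = 6.1017.

r_{12} = 6.1017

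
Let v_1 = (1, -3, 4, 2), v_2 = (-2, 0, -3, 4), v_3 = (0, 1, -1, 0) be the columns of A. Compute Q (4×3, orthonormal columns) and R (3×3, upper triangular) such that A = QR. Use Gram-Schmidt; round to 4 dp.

Q = [[0.1826, -0.3414, 0.6430], [-0.5477, -0.1138, 0.6384], [0.7303, -0.4173, 0.1144], [0.3651, 0.8345, 0.4073]], R = [[5.4772, -1.0954, -1.2780], [0.0000, 5.2726, 0.3035], [0.0000, 0.0000, 0.5240]]

v_1 = (1, -3, 4, 2); ‖v_1‖ = 5.4772, so q_1 = (0.1826, -0.5477, 0.7303, 0.3651).
q_1·v_2 = 0.1826·(-2) + (-0.5477)·0 + 0.7303·(-3) + 0.3651·4 = -1.0954.
u_2 = v_2 + 1.0954·q_1 = (-1.8000, -0.6000, -2.2000, 4.4000).
‖u_2‖ = 5.2726, so q_2 = (-0.3414, -0.1138, -0.4173, 0.8345).
q_1·v_3 = 0.1826·0 + (-0.5477)·1 + 0.7303·(-1) + 0.3651·0 = -1.2780; q_2·v_3 = (-0.3414)·0 + (-0.1138)·1 + (-0.4173)·(-1) + 0.8345·0 = 0.3035.
u_3 = v_3 + 1.2780·q_1 − 0.3035·q_2 = (0.3369, 0.3345, 0.0600, 0.2134).
‖u_3‖ = 0.5240, so q_3 = (0.6430, 0.6384, 0.1144, 0.4073).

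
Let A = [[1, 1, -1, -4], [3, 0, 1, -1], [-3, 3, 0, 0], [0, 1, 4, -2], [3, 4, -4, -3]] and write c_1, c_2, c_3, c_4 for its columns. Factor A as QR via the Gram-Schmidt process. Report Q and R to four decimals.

q_1 = c_1/‖c_1‖ = (1, 3, -3, 0, 3)/5.2915 = (0.1890, 0.5669, -0.5669, 0.0000, 0.5669).
r_{12} = q_1·c_2 = 0.7559.
u_2 = c_2 − 0.7559·q_1 = (0.8571, -0.4286, 3.4286, 1.0000, 3.5714).
‖u_2‖ = 5.1409, so q_2 = (0.1667, -0.0834, 0.6669, 0.1945, 0.6947).
r_{13} = q_1·c_3 = -1.8898; r_{23} = q_2·c_3 = -2.2509.
u_3 = c_3 + 1.8898·q_1 + 2.2509·q_2 = (-0.2676, 1.8838, 0.4297, 4.4378, -1.3649).
‖u_3‖ = 5.0361, so q_3 = (-0.0531, 0.3741, 0.0853, 0.8812, -0.2710).
r_{14} = q_1·c_4 = -3.0237; r_{24} = q_2·c_4 = -3.0567; r_{34} = q_3·c_4 = -1.1109.
u_4 = c_4 + 3.0237·q_1 + 3.0567·q_2 + 1.1109·q_3 = (-2.9779, 0.8750, 0.4191, -0.4265, 0.5368).
‖u_4‖ = 3.2062, so q_4 = (-0.9288, 0.2729, 0.1307, -0.1330, 0.1674).

Q = [[0.1890, 0.1667, -0.0531, -0.9288], [0.5669, -0.0834, 0.3741, 0.2729], [-0.5669, 0.6669, 0.0853, 0.1307], [0.0000, 0.1945, 0.8812, -0.1330], [0.5669, 0.6947, -0.2710, 0.1674]], R = [[5.2915, 0.7559, -1.8898, -3.0237], [0.0000, 5.1409, -2.2509, -3.0567], [0.0000, 0.0000, 5.0361, -1.1109], [0.0000, 0.0000, 0.0000, 3.2062]]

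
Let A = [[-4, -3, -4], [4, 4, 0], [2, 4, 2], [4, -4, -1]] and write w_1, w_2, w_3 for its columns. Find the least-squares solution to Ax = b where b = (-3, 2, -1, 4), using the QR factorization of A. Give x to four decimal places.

x = (0.7555, -0.3771, 0.1411)

w_1 = (-4, 4, 2, 4); ‖w_1‖ = 7.2111, so q_1 = (-0.5547, 0.5547, 0.2774, 0.5547).
q_1·w_2 = (-0.5547)·(-3) + 0.5547·4 + 0.2774·4 + 0.5547·(-4) = 2.7735.
u_2 = w_2 − 2.7735·q_1 = (-1.4615, 2.4615, 3.2308, -5.5385).
‖u_2‖ = 7.0219, so q_2 = (-0.2081, 0.3505, 0.4601, -0.7887).
q_1·w_3 = (-0.5547)·(-4) + 0.5547·0 + 0.2774·2 + 0.5547·(-1) = 2.2188; q_2·w_3 = (-0.2081)·(-4) + 0.3505·0 + 0.4601·2 + (-0.7887)·(-1) = 2.5415.
u_3 = w_3 − 2.2188·q_1 − 2.5415·q_2 = (-2.2402, -2.1217, 0.2153, -0.2262).
‖u_3‖ = 3.1013, so q_3 = (-0.7224, -0.6841, 0.0694, -0.0729).
Qᵀb = (4.7150, -2.2895, 0.4376).
Back-substitute: x_3 = 0.4376/3.1013 = 0.1411.
x_2 = (-2.2895 − 2.5415·0.1411)/7.0219 = -0.3771.
x_1 = (4.7150 − 2.7735·(-0.3771) − 2.2188·0.1411)/7.2111 = 0.7555.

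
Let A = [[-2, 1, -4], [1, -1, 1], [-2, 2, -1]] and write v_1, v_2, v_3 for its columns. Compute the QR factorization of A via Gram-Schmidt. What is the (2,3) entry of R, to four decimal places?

e_1 = v_1/‖v_1‖ = (-2, 1, -2)/3.0000 = (-0.6667, 0.3333, -0.6667).
r_{12} = e_1·v_2 = -2.3333.
u_2 = v_2 + 2.3333·e_1 = (-0.5556, -0.2222, 0.4444).
‖u_2‖ = 0.7454, so e_2 = (-0.7454, -0.2981, 0.5963).
r_{23} = e_2·v_3 = 2.0870.

r_{23} = 2.0870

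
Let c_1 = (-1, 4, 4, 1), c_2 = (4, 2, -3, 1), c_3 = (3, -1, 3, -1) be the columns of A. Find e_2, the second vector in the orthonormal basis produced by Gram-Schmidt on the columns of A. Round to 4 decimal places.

c_1 = (-1, 4, 4, 1); ‖c_1‖ = 5.8310, so e_1 = (-0.1715, 0.6860, 0.6860, 0.1715).
e_1·c_2 = (-0.1715)·4 + 0.6860·2 + 0.6860·(-3) + 0.1715·1 = -1.2005.
u_2 = c_2 + 1.2005·e_1 = (3.7941, 2.8235, -2.1765, 1.2059).
‖u_2‖ = 5.3440, so e_2 = (0.7100, 0.5284, -0.4073, 0.2256).

e_2 = (0.7100, 0.5284, -0.4073, 0.2256)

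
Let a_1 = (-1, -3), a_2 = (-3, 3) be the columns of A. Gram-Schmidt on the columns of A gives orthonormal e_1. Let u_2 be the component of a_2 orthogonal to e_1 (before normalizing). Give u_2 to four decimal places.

u_2 = (-3.6000, 1.2000)

e_1 = a_1/‖a_1‖ = (-1, -3)/3.1623 = (-0.3162, -0.9487).
r_{12} = e_1·a_2 = -1.8974.
u_2 = a_2 + 1.8974·e_1 = (-3.6000, 1.2000).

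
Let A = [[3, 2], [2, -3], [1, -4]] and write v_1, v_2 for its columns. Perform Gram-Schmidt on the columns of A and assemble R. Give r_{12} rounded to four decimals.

r_{12} = -1.0690

q_1 = v_1/‖v_1‖ = (3, 2, 1)/3.7417 = (0.8018, 0.5345, 0.2673).
r_{12} = q_1·v_2 = -1.0690.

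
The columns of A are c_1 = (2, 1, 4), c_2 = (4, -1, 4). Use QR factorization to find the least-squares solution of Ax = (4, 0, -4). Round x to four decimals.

c_1 = (2, 1, 4); ‖c_1‖ = 4.5826, so q_1 = (0.4364, 0.2182, 0.8729).
q_1·c_2 = 0.4364·4 + 0.2182·(-1) + 0.8729·4 = 5.0190.
u_2 = c_2 − 5.0190·q_1 = (1.8095, -2.0952, -0.3810).
‖u_2‖ = 2.7946, so q_2 = (0.6475, -0.7498, -0.1363).
Qᵀb = (-1.7457, 3.1354).
Back-substitute: x_2 = 3.1354/2.7946 = 1.1220.
x_1 = (-1.7457 − 5.0190·1.1220)/4.5826 = -1.6098.

x = (-1.6098, 1.1220)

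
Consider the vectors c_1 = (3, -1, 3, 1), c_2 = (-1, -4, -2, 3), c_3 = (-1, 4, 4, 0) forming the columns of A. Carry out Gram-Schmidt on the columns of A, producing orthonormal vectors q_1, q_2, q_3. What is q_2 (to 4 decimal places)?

q_2 = (-0.1282, -0.7511, -0.3114, 0.5679)

c_1 = (3, -1, 3, 1); ‖c_1‖ = 4.4721, so q_1 = (0.6708, -0.2236, 0.6708, 0.2236).
q_1·c_2 = 0.6708·(-1) + (-0.2236)·(-4) + 0.6708·(-2) + 0.2236·3 = -0.4472.
u_2 = c_2 + 0.4472·q_1 = (-0.7000, -4.1000, -1.7000, 3.1000).
‖u_2‖ = 5.4589, so q_2 = (-0.1282, -0.7511, -0.3114, 0.5679).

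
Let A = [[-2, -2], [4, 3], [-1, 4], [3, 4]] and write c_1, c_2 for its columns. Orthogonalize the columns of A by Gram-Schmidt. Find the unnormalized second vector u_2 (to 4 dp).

u_2 = (-0.4000, -0.2000, 4.8000, 1.6000)

c_1 = (-2, 4, -1, 3); ‖c_1‖ = 5.4772, so e_1 = (-0.3651, 0.7303, -0.1826, 0.5477).
e_1·c_2 = (-0.3651)·(-2) + 0.7303·3 + (-0.1826)·4 + 0.5477·4 = 4.3818.
u_2 = c_2 − 4.3818·e_1 = (-0.4000, -0.2000, 4.8000, 1.6000).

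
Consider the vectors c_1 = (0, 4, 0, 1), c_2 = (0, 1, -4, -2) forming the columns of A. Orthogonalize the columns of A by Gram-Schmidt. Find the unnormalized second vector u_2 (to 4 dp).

u_2 = (0.0000, 0.5294, -4.0000, -2.1176)

e_1 = c_1/‖c_1‖ = (0, 4, 0, 1)/4.1231 = (0.0000, 0.9701, 0.0000, 0.2425).
r_{12} = e_1·c_2 = 0.4851.
u_2 = c_2 − 0.4851·e_1 = (0.0000, 0.5294, -4.0000, -2.1176).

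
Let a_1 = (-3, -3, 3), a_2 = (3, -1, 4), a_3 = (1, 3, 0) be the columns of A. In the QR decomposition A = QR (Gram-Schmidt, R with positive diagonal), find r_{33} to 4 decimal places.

a_1 = (-3, -3, 3); ‖a_1‖ = 5.1962, so e_1 = (-0.5774, -0.5774, 0.5774).
e_1·a_2 = (-0.5774)·3 + (-0.5774)·(-1) + 0.5774·4 = 1.1547.
u_2 = a_2 − 1.1547·e_1 = (3.6667, -0.3333, 3.3333).
‖u_2‖ = 4.9666, so e_2 = (0.7383, -0.0671, 0.6712).
e_1·a_3 = (-0.5774)·1 + (-0.5774)·3 + 0.5774·0 = -2.3094; e_2·a_3 = 0.7383·1 + (-0.0671)·3 + 0.6712·0 = 0.5369.
u_3 = a_3 + 2.3094·e_1 − 0.5369·e_2 = (-0.7297, 1.7027, 0.9730).
r_{33} = ‖u_3‖ = 2.0925.

r_{33} = 2.0925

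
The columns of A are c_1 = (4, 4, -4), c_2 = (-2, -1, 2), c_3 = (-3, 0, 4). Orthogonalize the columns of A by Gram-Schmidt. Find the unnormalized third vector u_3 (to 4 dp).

u_3 = (0.5000, 0.0000, 0.5000)

c_1 = (4, 4, -4); ‖c_1‖ = 6.9282, so e_1 = (0.5774, 0.5774, -0.5774).
e_1·c_2 = 0.5774·(-2) + 0.5774·(-1) + (-0.5774)·2 = -2.8868.
u_2 = c_2 + 2.8868·e_1 = (-0.3333, 0.6667, 0.3333).
‖u_2‖ = 0.8165, so e_2 = (-0.4082, 0.8165, 0.4082).
e_1·c_3 = 0.5774·(-3) + 0.5774·0 + (-0.5774)·4 = -4.0415; e_2·c_3 = (-0.4082)·(-3) + 0.8165·0 + 0.4082·4 = 2.8577.
u_3 = c_3 + 4.0415·e_1 − 2.8577·e_2 = (0.5000, 0.0000, 0.5000).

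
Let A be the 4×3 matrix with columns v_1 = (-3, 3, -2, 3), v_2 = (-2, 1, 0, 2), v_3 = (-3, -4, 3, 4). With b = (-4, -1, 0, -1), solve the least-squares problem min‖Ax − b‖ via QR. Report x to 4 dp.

e_1 = v_1/‖v_1‖ = (-3, 3, -2, 3)/5.5678 = (-0.5388, 0.5388, -0.3592, 0.5388).
r_{12} = e_1·v_2 = 2.6941.
u_2 = v_2 − 2.6941·e_1 = (-0.5484, -0.4516, 0.9677, 0.5484).
‖u_2‖ = 1.3198, so e_2 = (-0.4155, -0.3422, 0.7332, 0.4155).
r_{13} = e_1·v_3 = 0.5388; r_{23} = e_2·v_3 = 6.4769.
u_3 = v_3 − 0.5388·e_1 − 6.4769·e_2 = (-0.0185, -2.0741, -1.5556, 1.0185).
‖u_3‖ = 2.7855, so e_3 = (-0.0066, -0.7446, -0.5584, 0.3656).
Qᵀb = (1.0776, 1.5887, 0.4055).
Back-substitute: x_3 = 0.4055/2.7855 = 0.1456.
x_2 = (1.5887 − 6.4769·0.1456)/1.3198 = 0.4893.
x_1 = (1.0776 − 2.6941·0.4893 − 0.5388·0.1456)/5.5678 = -0.0573.

x = (-0.0573, 0.4893, 0.1456)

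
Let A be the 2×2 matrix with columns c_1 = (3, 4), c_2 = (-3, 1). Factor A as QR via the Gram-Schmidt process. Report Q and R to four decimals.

Q = [[0.6000, -0.8000], [0.8000, 0.6000]], R = [[5.0000, -1.0000], [0.0000, 3.0000]]

q_1 = c_1/‖c_1‖ = (3, 4)/5.0000 = (0.6000, 0.8000).
r_{12} = q_1·c_2 = -1.0000.
u_2 = c_2 + 1.0000·q_1 = (-2.4000, 1.8000).
‖u_2‖ = 3.0000, so q_2 = (-0.8000, 0.6000).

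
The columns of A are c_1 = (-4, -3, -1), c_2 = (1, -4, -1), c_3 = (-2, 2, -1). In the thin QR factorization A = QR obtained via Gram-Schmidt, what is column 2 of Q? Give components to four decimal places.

q_1 = c_1/‖c_1‖ = (-4, -3, -1)/5.0990 = (-0.7845, -0.5883, -0.1961).
r_{12} = q_1·c_2 = 1.7650.
u_2 = c_2 − 1.7650·q_1 = (2.3846, -2.9615, -0.6538).
‖u_2‖ = 3.8581, so q_2 = (0.6181, -0.7676, -0.1695).

q_2 = (0.6181, -0.7676, -0.1695)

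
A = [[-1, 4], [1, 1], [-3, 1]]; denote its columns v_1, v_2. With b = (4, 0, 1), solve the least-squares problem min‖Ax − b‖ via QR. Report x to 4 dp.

v_1 = (-1, 1, -3); ‖v_1‖ = 3.3166, so q_1 = (-0.3015, 0.3015, -0.9045).
q_1·v_2 = (-0.3015)·4 + 0.3015·1 + (-0.9045)·1 = -1.8091.
u_2 = v_2 + 1.8091·q_1 = (3.4545, 1.5455, -0.6364).
‖u_2‖ = 3.8376, so q_2 = (0.9002, 0.4027, -0.1658).
Qᵀb = (-2.1106, 3.4349).
Back-substitute: x_2 = 3.4349/3.8376 = 0.8951.
x_1 = (-2.1106 + 1.8091·0.8951)/3.3166 = -0.1481.

x = (-0.1481, 0.8951)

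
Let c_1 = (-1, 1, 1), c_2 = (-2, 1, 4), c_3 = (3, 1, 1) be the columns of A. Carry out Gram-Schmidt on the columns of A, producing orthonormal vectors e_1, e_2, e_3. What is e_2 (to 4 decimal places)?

c_1 = (-1, 1, 1); ‖c_1‖ = 1.7321, so e_1 = (-0.5774, 0.5774, 0.5774).
e_1·c_2 = (-0.5774)·(-2) + 0.5774·1 + 0.5774·4 = 4.0415.
u_2 = c_2 − 4.0415·e_1 = (0.3333, -1.3333, 1.6667).
‖u_2‖ = 2.1602, so e_2 = (0.1543, -0.6172, 0.7715).

e_2 = (0.1543, -0.6172, 0.7715)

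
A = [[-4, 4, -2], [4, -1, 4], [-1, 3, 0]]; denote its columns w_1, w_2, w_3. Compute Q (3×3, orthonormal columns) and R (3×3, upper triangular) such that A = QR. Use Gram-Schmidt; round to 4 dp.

w_1 = (-4, 4, -1); ‖w_1‖ = 5.7446, so e_1 = (-0.6963, 0.6963, -0.1741).
e_1·w_2 = (-0.6963)·4 + 0.6963·(-1) + (-0.1741)·3 = -4.0038.
u_2 = w_2 + 4.0038·e_1 = (1.2121, 1.7879, 2.3030).
‖u_2‖ = 3.1575, so e_2 = (0.3839, 0.5662, 0.7294).
e_1·w_3 = (-0.6963)·(-2) + 0.6963·4 + (-0.1741)·0 = 4.1779; e_2·w_3 = 0.3839·(-2) + 0.5662·4 + 0.7294·0 = 1.4972.
u_3 = w_3 − 4.1779·e_1 − 1.4972·e_2 = (0.3343, 0.2432, -0.3647).
‖u_3‖ = 0.5513, so e_3 = (0.6064, 0.4411, -0.6616).

Q = [[-0.6963, 0.3839, 0.6064], [0.6963, 0.5662, 0.4411], [-0.1741, 0.7294, -0.6616]], R = [[5.7446, -4.0038, 4.1779], [0.0000, 3.1575, 1.4972], [0.0000, 0.0000, 0.5513]]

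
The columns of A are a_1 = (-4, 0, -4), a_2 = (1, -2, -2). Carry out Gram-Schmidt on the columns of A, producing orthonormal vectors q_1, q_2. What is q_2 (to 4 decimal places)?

a_1 = (-4, 0, -4); ‖a_1‖ = 5.6569, so q_1 = (-0.7071, 0.0000, -0.7071).
q_1·a_2 = (-0.7071)·1 + 0.0000·(-2) + (-0.7071)·(-2) = 0.7071.
u_2 = a_2 − 0.7071·q_1 = (1.5000, -2.0000, -1.5000).
‖u_2‖ = 2.9155, so q_2 = (0.5145, -0.6860, -0.5145).

q_2 = (0.5145, -0.6860, -0.5145)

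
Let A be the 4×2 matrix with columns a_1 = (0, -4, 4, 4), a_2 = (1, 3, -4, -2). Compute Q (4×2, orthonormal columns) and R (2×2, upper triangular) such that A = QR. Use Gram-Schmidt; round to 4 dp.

Q = [[0.0000, 0.5774], [-0.5774, 0.0000], [0.5774, -0.5774], [0.5774, 0.5774]], R = [[6.9282, -5.1962], [0.0000, 1.7321]]

a_1 = (0, -4, 4, 4); ‖a_1‖ = 6.9282, so q_1 = (0.0000, -0.5774, 0.5774, 0.5774).
q_1·a_2 = 0.0000·1 + (-0.5774)·3 + 0.5774·(-4) + 0.5774·(-2) = -5.1962.
u_2 = a_2 + 5.1962·q_1 = (1.0000, 0.0000, -1.0000, 1.0000).
‖u_2‖ = 1.7321, so q_2 = (0.5774, 0.0000, -0.5774, 0.5774).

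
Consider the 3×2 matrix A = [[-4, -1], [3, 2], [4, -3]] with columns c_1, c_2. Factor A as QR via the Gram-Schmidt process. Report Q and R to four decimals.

Q = [[-0.6247, -0.3205], [0.4685, 0.5756], [0.6247, -0.7523]], R = [[6.4031, -0.3123], [0.0000, 3.7286]]

q_1 = c_1/‖c_1‖ = (-4, 3, 4)/6.4031 = (-0.6247, 0.4685, 0.6247).
r_{12} = q_1·c_2 = -0.3123.
u_2 = c_2 + 0.3123·q_1 = (-1.1951, 2.1463, -2.8049).
‖u_2‖ = 3.7286, so q_2 = (-0.3205, 0.5756, -0.7523).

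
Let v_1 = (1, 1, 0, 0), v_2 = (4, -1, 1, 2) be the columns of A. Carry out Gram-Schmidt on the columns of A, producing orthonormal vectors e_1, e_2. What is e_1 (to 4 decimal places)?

e_1 = v_1/‖v_1‖ = (1, 1, 0, 0)/1.4142 = (0.7071, 0.7071, 0.0000, 0.0000).

e_1 = (0.7071, 0.7071, 0.0000, 0.0000)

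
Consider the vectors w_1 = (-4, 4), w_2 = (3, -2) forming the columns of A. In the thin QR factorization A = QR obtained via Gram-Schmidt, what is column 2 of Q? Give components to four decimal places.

w_1 = (-4, 4); ‖w_1‖ = 5.6569, so e_1 = (-0.7071, 0.7071).
e_1·w_2 = (-0.7071)·3 + 0.7071·(-2) = -3.5355.
u_2 = w_2 + 3.5355·e_1 = (0.5000, 0.5000).
‖u_2‖ = 0.7071, so e_2 = (0.7071, 0.7071).

e_2 = (0.7071, 0.7071)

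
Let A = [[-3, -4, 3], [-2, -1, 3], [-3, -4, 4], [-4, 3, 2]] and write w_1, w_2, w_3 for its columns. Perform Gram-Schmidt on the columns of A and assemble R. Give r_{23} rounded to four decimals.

r_{23} = -1.9944

w_1 = (-3, -2, -3, -4); ‖w_1‖ = 6.1644, so q_1 = (-0.4867, -0.3244, -0.4867, -0.6489).
q_1·w_2 = (-0.4867)·(-4) + (-0.3244)·(-1) + (-0.4867)·(-4) + (-0.6489)·3 = 2.2711.
u_2 = w_2 − 2.2711·q_1 = (-2.8947, -0.2632, -2.8947, 4.4737).
‖u_2‖ = 6.0698, so q_2 = (-0.4769, -0.0434, -0.4769, 0.7370).
r_{23} = q_2·w_3 = -1.9944.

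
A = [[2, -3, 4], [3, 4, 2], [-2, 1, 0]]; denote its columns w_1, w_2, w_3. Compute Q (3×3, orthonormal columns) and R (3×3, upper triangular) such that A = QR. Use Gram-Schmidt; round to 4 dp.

Q = [[0.4851, -0.6933, 0.5330], [0.7276, 0.6580, 0.1938], [-0.4851, 0.2938, 0.8237]], R = [[4.1231, 0.9701, 3.3955], [0.0000, 5.0059, -1.4571], [0.0000, 0.0000, 2.5194]]

w_1 = (2, 3, -2); ‖w_1‖ = 4.1231, so q_1 = (0.4851, 0.7276, -0.4851).
q_1·w_2 = 0.4851·(-3) + 0.7276·4 + (-0.4851)·1 = 0.9701.
u_2 = w_2 − 0.9701·q_1 = (-3.4706, 3.2941, 1.4706).
‖u_2‖ = 5.0059, so q_2 = (-0.6933, 0.6580, 0.2938).
q_1·w_3 = 0.4851·4 + 0.7276·2 + (-0.4851)·0 = 3.3955; q_2·w_3 = (-0.6933)·4 + 0.6580·2 + 0.2938·0 = -1.4571.
u_3 = w_3 − 3.3955·q_1 + 1.4571·q_2 = (1.3427, 0.4883, 2.0751).
‖u_3‖ = 2.5194, so q_3 = (0.5330, 0.1938, 0.8237).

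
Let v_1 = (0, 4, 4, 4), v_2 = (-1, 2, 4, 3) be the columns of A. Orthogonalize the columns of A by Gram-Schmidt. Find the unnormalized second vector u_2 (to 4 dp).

v_1 = (0, 4, 4, 4); ‖v_1‖ = 6.9282, so e_1 = (0.0000, 0.5774, 0.5774, 0.5774).
e_1·v_2 = 0.0000·(-1) + 0.5774·2 + 0.5774·4 + 0.5774·3 = 5.1962.
u_2 = v_2 − 5.1962·e_1 = (-1.0000, -1.0000, 1.0000, 0.0000).

u_2 = (-1.0000, -1.0000, 1.0000, 0.0000)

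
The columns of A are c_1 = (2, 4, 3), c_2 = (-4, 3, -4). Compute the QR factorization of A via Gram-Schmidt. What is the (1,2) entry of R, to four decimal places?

c_1 = (2, 4, 3); ‖c_1‖ = 5.3852, so e_1 = (0.3714, 0.7428, 0.5571).
r_{12} = e_1·c_2 = -1.4856.

r_{12} = -1.4856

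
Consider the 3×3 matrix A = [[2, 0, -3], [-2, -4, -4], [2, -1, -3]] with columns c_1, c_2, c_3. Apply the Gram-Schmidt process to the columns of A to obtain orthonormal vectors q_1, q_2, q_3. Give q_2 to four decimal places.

c_1 = (2, -2, 2); ‖c_1‖ = 3.4641, so q_1 = (0.5774, -0.5774, 0.5774).
q_1·c_2 = 0.5774·0 + (-0.5774)·(-4) + 0.5774·(-1) = 1.7321.
u_2 = c_2 − 1.7321·q_1 = (-1.0000, -3.0000, -2.0000).
‖u_2‖ = 3.7417, so q_2 = (-0.2673, -0.8018, -0.5345).

q_2 = (-0.2673, -0.8018, -0.5345)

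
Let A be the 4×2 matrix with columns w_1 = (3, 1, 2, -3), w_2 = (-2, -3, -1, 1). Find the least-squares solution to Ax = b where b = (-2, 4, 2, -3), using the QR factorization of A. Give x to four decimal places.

e_1 = w_1/‖w_1‖ = (3, 1, 2, -3)/4.7958 = (0.6255, 0.2085, 0.4170, -0.6255).
r_{12} = e_1·w_2 = -2.9192.
u_2 = w_2 + 2.9192·e_1 = (-0.1739, -2.3913, 0.2174, -0.8261).
‖u_2‖ = 2.5452, so e_2 = (-0.0683, -0.9395, 0.0854, -0.3246).
Qᵀb = (2.2937, -2.4769).
Back-substitute: x_2 = -2.4769/2.5452 = -0.9732.
x_1 = (2.2937 + 2.9192·(-0.9732))/4.7958 = -0.1141.

x = (-0.1141, -0.9732)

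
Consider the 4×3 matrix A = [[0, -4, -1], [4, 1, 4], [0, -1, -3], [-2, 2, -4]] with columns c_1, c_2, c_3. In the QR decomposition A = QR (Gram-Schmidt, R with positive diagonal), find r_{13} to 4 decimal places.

r_{13} = 5.3666

c_1 = (0, 4, 0, -2); ‖c_1‖ = 4.4721, so e_1 = (0.0000, 0.8944, 0.0000, -0.4472).
r_{13} = e_1·c_3 = 5.3666.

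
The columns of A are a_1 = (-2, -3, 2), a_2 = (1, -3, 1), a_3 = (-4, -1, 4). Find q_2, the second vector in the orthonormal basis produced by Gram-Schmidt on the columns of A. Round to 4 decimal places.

q_2 = (0.8245, -0.5654, -0.0236)

a_1 = (-2, -3, 2); ‖a_1‖ = 4.1231, so q_1 = (-0.4851, -0.7276, 0.4851).
q_1·a_2 = (-0.4851)·1 + (-0.7276)·(-3) + 0.4851·1 = 2.1828.
u_2 = a_2 − 2.1828·q_1 = (2.0588, -1.4118, -0.0588).
‖u_2‖ = 2.4971, so q_2 = (0.8245, -0.5654, -0.0236).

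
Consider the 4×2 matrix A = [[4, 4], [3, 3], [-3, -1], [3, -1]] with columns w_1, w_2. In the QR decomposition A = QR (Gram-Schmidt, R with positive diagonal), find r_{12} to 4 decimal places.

r_{12} = 3.8125

w_1 = (4, 3, -3, 3); ‖w_1‖ = 6.5574, so e_1 = (0.6100, 0.4575, -0.4575, 0.4575).
r_{12} = e_1·w_2 = 3.8125.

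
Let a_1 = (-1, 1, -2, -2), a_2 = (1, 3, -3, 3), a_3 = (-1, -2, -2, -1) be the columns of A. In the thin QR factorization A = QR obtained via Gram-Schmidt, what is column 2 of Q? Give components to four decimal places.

e_2 = (0.2284, 0.5330, -0.4949, 0.6472)

a_1 = (-1, 1, -2, -2); ‖a_1‖ = 3.1623, so e_1 = (-0.3162, 0.3162, -0.6325, -0.6325).
e_1·a_2 = (-0.3162)·1 + 0.3162·3 + (-0.6325)·(-3) + (-0.6325)·3 = 0.6325.
u_2 = a_2 − 0.6325·e_1 = (1.2000, 2.8000, -2.6000, 3.4000).
‖u_2‖ = 5.2536, so e_2 = (0.2284, 0.5330, -0.4949, 0.6472).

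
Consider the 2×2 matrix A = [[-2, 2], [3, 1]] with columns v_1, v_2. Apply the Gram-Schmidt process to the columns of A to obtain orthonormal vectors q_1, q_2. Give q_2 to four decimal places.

q_1 = v_1/‖v_1‖ = (-2, 3)/3.6056 = (-0.5547, 0.8321).
r_{12} = q_1·v_2 = -0.2774.
u_2 = v_2 + 0.2774·q_1 = (1.8462, 1.2308).
‖u_2‖ = 2.2188, so q_2 = (0.8321, 0.5547).

q_2 = (0.8321, 0.5547)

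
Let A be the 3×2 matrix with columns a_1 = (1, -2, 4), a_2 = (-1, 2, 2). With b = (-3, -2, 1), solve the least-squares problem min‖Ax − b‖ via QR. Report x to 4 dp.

x = (0.2333, 0.0333)

a_1 = (1, -2, 4); ‖a_1‖ = 4.5826, so e_1 = (0.2182, -0.4364, 0.8729).
e_1·a_2 = 0.2182·(-1) + (-0.4364)·2 + 0.8729·2 = 0.6547.
u_2 = a_2 − 0.6547·e_1 = (-1.1429, 2.2857, 1.4286).
‖u_2‖ = 2.9277, so e_2 = (-0.3904, 0.7807, 0.4880).
Qᵀb = (1.0911, 0.0976).
Back-substitute: x_2 = 0.0976/2.9277 = 0.0333.
x_1 = (1.0911 − 0.6547·0.0333)/4.5826 = 0.2333.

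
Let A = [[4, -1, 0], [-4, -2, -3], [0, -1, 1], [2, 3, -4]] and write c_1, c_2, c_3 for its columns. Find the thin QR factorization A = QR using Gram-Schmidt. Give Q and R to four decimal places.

Q = [[0.6667, -0.6039, -0.4109], [-0.6667, -0.2543, -0.7003], [0.0000, -0.2860, 0.0749], [0.3333, 0.6992, -0.5789]], R = [[6.0000, 1.6667, 0.6667], [0.0000, 3.4960, -2.3201], [0.0000, 0.0000, 4.4914]]

c_1 = (4, -4, 0, 2); ‖c_1‖ = 6.0000, so q_1 = (0.6667, -0.6667, 0.0000, 0.3333).
q_1·c_2 = 0.6667·(-1) + (-0.6667)·(-2) + 0.0000·(-1) + 0.3333·3 = 1.6667.
u_2 = c_2 − 1.6667·q_1 = (-2.1111, -0.8889, -1.0000, 2.4444).
‖u_2‖ = 3.4960, so q_2 = (-0.6039, -0.2543, -0.2860, 0.6992).
q_1·c_3 = 0.6667·0 + (-0.6667)·(-3) + 0.0000·1 + 0.3333·(-4) = 0.6667; q_2·c_3 = (-0.6039)·0 + (-0.2543)·(-3) + (-0.2860)·1 + 0.6992·(-4) = -2.3201.
u_3 = c_3 − 0.6667·q_1 + 2.3201·q_2 = (-1.8455, -3.1455, 0.3364, -2.6000).
‖u_3‖ = 4.4914, so q_3 = (-0.4109, -0.7003, 0.0749, -0.5789).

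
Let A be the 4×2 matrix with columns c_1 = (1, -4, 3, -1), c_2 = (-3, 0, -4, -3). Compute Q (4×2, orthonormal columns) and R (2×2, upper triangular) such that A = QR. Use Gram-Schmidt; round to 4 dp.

c_1 = (1, -4, 3, -1); ‖c_1‖ = 5.1962, so q_1 = (0.1925, -0.7698, 0.5774, -0.1925).
q_1·c_2 = 0.1925·(-3) + (-0.7698)·0 + 0.5774·(-4) + (-0.1925)·(-3) = -2.3094.
u_2 = c_2 + 2.3094·q_1 = (-2.5556, -1.7778, -2.6667, -3.4444).
‖u_2‖ = 5.3541, so q_2 = (-0.4773, -0.3320, -0.4981, -0.6433).

Q = [[0.1925, -0.4773], [-0.7698, -0.3320], [0.5774, -0.4981], [-0.1925, -0.6433]], R = [[5.1962, -2.3094], [0.0000, 5.3541]]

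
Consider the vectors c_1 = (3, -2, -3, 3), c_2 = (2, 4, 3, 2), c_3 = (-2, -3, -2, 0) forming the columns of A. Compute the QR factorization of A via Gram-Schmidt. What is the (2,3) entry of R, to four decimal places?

r_{23} = -3.7068

e_1 = c_1/‖c_1‖ = (3, -2, -3, 3)/5.5678 = (0.5388, -0.3592, -0.5388, 0.5388).
r_{12} = e_1·c_2 = -0.8980.
u_2 = c_2 + 0.8980·e_1 = (2.4839, 3.6774, 2.5161, 2.4839).
‖u_2‖ = 5.6739, so e_2 = (0.4378, 0.6481, 0.4435, 0.4378).
r_{23} = e_2·c_3 = -3.7068.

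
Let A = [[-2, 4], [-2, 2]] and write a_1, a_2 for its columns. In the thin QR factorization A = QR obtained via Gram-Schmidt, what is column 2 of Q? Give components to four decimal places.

e_2 = (0.7071, -0.7071)

a_1 = (-2, -2); ‖a_1‖ = 2.8284, so e_1 = (-0.7071, -0.7071).
e_1·a_2 = (-0.7071)·4 + (-0.7071)·2 = -4.2426.
u_2 = a_2 + 4.2426·e_1 = (1.0000, -1.0000).
‖u_2‖ = 1.4142, so e_2 = (0.7071, -0.7071).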